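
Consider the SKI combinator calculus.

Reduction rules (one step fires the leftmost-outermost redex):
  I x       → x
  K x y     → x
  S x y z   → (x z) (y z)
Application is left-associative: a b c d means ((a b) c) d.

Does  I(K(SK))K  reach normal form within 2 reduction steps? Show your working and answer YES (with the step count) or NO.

  start: I(K(SK))K
  [1] K(SK)K
  [2] SK

Answer: YES — reaches normal form SK in 2 ≤ 2 steps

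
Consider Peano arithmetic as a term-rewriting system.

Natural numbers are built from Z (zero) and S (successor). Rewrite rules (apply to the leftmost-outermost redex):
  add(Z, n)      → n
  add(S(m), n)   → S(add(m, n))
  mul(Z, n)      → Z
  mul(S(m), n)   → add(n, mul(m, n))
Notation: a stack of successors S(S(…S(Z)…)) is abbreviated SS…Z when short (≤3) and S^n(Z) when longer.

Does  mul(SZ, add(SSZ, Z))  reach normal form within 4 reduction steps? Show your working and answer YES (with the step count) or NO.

  start: mul(SZ, add(SSZ, Z))
  [1] add(add(SSZ, Z), mul(Z, add(SSZ, Z)))
  [2] add(S(add(SZ, Z)), mul(Z, add(SSZ, Z)))
  [3] S(add(add(SZ, Z), mul(Z, add(SSZ, Z))))
  [4] S(add(S(add(Z, Z)), mul(Z, add(SSZ, Z))))

Answer: NO — after 4 steps the term is S(add(S(add(Z, Z)), mul(Z, add(SSZ, Z)))), not yet normal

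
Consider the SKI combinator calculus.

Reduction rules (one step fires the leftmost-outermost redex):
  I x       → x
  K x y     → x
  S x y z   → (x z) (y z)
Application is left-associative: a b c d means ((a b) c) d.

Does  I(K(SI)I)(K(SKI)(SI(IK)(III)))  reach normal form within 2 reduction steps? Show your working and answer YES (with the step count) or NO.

  start: I(K(SI)I)(K(SKI)(SI(IK)(III)))
  →1  K(SI)I(K(SKI)(SI(IK)(III)))
  →2  SI(K(SKI)(SI(IK)(III)))

Answer: NO — after 2 steps the term is SI(K(SKI)(SI(IK)(III))), not yet normal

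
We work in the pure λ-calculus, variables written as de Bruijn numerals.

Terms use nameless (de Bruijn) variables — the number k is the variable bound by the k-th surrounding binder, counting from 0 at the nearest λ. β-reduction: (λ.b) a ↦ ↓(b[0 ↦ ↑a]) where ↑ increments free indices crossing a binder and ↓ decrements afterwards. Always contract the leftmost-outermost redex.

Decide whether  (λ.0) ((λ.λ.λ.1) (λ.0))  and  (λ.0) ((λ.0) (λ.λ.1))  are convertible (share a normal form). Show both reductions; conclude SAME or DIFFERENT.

Term A:
  start: (λ.0) ((λ.λ.λ.1) (λ.0))
  →1  (λ.λ.λ.1) (λ.0)
  →2  λ.λ.1

Term B:
  start: (λ.0) ((λ.0) (λ.λ.1))
  →1  (λ.0) (λ.λ.1)
  →2  λ.λ.1

Answer: SAME — A ⇓ λ.λ.1, B ⇓ λ.λ.1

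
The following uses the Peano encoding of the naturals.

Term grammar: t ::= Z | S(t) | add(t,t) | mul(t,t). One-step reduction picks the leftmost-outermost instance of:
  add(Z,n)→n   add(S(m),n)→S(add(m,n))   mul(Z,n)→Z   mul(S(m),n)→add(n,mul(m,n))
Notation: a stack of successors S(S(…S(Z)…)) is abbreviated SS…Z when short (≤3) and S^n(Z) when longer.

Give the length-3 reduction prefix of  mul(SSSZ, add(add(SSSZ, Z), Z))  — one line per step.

  start: mul(SSSZ, add(add(SSSZ, Z), Z))
  →1  add(add(add(SSSZ, Z), Z), mul(SSZ, add(add(SSSZ, Z), Z)))
  →2  add(add(S(add(SSZ, Z)), Z), mul(SSZ, add(add(SSSZ, Z), Z)))
  →3  add(S(add(add(SSZ, Z), Z)), mul(SSZ, add(add(SSSZ, Z), Z)))

Answer: after 3 steps: add(S(add(add(SSZ, Z), Z)), mul(SSZ, add(add(SSSZ, Z), Z)))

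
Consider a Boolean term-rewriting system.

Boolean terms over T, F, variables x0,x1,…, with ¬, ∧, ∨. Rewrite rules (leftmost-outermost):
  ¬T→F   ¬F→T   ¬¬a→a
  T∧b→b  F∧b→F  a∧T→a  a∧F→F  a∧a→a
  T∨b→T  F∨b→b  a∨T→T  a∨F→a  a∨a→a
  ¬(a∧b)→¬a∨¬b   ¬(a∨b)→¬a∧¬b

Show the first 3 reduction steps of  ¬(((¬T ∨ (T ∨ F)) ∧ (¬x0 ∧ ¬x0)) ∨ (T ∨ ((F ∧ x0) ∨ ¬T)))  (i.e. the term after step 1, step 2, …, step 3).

Answer: after 3 steps: ((¬¬T ∧ ¬(T ∨ F)) ∨ ¬(¬x0 ∧ ¬x0)) ∧ ¬(T ∨ ((F ∧ x0) ∨ ¬T))

Working:
  start: ¬(((¬T ∨ (T ∨ F)) ∧ (¬x0 ∧ ¬x0)) ∨ (T ∨ ((F ∧ x0) ∨ ¬T)))
  step 1: ¬((¬T ∨ (T ∨ F)) ∧ (¬x0 ∧ ¬x0)) ∧ ¬(T ∨ ((F ∧ x0) ∨ ¬T))
  step 2: (¬(¬T ∨ (T ∨ F)) ∨ ¬(¬x0 ∧ ¬x0)) ∧ ¬(T ∨ ((F ∧ x0) ∨ ¬T))
  step 3: ((¬¬T ∧ ¬(T ∨ F)) ∨ ¬(¬x0 ∧ ¬x0)) ∧ ¬(T ∨ ((F ∧ x0) ∨ ¬T))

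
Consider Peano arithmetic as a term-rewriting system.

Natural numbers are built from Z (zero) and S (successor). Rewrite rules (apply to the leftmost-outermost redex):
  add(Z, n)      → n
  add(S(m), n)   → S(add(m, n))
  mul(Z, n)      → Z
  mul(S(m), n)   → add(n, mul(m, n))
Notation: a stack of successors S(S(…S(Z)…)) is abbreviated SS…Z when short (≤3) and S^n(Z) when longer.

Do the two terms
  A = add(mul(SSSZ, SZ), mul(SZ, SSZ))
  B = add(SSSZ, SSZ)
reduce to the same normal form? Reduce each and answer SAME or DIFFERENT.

Answer: SAME — A ⇓ S^5(Z), B ⇓ S^5(Z)

Working:
Term A:
  start: add(mul(SSSZ, SZ), mul(SZ, SSZ))
  step 1: add(add(SZ, mul(SSZ, SZ)), mul(SZ, SSZ))
  step 2: add(S(add(Z, mul(SSZ, SZ))), mul(SZ, SSZ))
  step 3: S(add(add(Z, mul(SSZ, SZ)), mul(SZ, SSZ)))
  step 4: S(add(mul(SSZ, SZ), mul(SZ, SSZ)))
  step 5: S(add(add(SZ, mul(SZ, SZ)), mul(SZ, SSZ)))
  step 6: S(add(S(add(Z, mul(SZ, SZ))), mul(SZ, SSZ)))
  step 7: S(S(add(add(Z, mul(SZ, SZ)), mul(SZ, SSZ))))
  step 8: S(S(add(mul(SZ, SZ), mul(SZ, SSZ))))
  step 9: S(S(add(add(SZ, mul(Z, SZ)), mul(SZ, SSZ))))
  step 10: S(S(add(S(add(Z, mul(Z, SZ))), mul(SZ, SSZ))))
  step 11: S(S(S(add(add(Z, mul(Z, SZ)), mul(SZ, SSZ)))))
  step 12: S(S(S(add(mul(Z, SZ), mul(SZ, SSZ)))))
  step 13: S(S(S(add(Z, mul(SZ, SSZ)))))
  step 14: S(S(S(mul(SZ, SSZ))))
  step 15: S(S(S(add(SSZ, mul(Z, SSZ)))))
  step 16: S(S(S(S(add(SZ, mul(Z, SSZ))))))
  step 17: S(S(S(S(S(add(Z, mul(Z, SSZ)))))))
  step 18: S(S(S(S(S(mul(Z, SSZ))))))
  step 19: S^5(Z)

Term B:
  start: add(SSSZ, SSZ)
  step 1: S(add(SSZ, SSZ))
  step 2: S(S(add(SZ, SSZ)))
  step 3: S(S(S(add(Z, SSZ))))
  step 4: S^5(Z)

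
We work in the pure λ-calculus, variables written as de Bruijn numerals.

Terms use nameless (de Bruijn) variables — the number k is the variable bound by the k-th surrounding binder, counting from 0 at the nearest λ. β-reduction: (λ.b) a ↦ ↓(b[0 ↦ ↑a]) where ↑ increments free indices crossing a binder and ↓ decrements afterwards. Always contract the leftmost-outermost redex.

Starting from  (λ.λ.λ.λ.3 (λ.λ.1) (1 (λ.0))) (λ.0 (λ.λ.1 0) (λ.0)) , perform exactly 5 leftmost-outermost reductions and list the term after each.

Answer: after 5 steps: λ.λ.λ.λ.2 (λ.0) 0

Derivation:
  start: (λ.λ.λ.λ.3 (λ.λ.1) (1 (λ.0))) (λ.0 (λ.λ.1 0) (λ.0))
  →1  λ.λ.λ.(λ.0 (λ.λ.1 0) (λ.0)) (λ.λ.1) (1 (λ.0))
  →2  λ.λ.λ.(λ.λ.1) (λ.λ.1 0) (λ.0) (1 (λ.0))
  →3  λ.λ.λ.(λ.λ.λ.1 0) (λ.0) (1 (λ.0))
  →4  λ.λ.λ.(λ.λ.1 0) (1 (λ.0))
  →5  λ.λ.λ.λ.2 (λ.0) 0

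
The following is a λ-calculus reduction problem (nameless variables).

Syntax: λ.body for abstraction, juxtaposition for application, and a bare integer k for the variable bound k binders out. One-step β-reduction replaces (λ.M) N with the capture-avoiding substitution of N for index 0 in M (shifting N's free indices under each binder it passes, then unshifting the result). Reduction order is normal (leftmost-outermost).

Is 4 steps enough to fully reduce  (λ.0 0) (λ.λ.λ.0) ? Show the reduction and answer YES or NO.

Answer: YES — reaches normal form λ.λ.0 in 2 ≤ 4 steps

Working:
  start: (λ.0 0) (λ.λ.λ.0)
  →1  (λ.λ.λ.0) (λ.λ.λ.0)
  →2  λ.λ.0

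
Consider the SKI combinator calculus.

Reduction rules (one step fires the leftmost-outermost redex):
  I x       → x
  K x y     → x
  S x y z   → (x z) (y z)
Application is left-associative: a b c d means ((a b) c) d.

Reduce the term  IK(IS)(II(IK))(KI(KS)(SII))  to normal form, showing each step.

Answer: normal form = S(SII)  (in 5 steps)

Reduction:
  start: IK(IS)(II(IK))(KI(KS)(SII))
  →1  K(IS)(II(IK))(KI(KS)(SII))
  →2  IS(KI(KS)(SII))
  →3  S(KI(KS)(SII))
  →4  S(I(SII))
  →5  S(SII)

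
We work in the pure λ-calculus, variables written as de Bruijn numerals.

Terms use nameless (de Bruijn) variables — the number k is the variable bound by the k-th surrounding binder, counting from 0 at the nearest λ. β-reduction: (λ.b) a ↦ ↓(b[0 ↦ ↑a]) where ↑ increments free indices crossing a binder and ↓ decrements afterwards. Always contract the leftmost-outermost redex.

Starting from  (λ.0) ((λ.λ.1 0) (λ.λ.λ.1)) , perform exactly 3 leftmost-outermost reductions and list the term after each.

  start: (λ.0) ((λ.λ.1 0) (λ.λ.λ.1))
  step 1: (λ.λ.1 0) (λ.λ.λ.1)
  step 2: λ.(λ.λ.λ.1) 0
  step 3: λ.λ.λ.1

Answer: after 3 steps: λ.λ.λ.1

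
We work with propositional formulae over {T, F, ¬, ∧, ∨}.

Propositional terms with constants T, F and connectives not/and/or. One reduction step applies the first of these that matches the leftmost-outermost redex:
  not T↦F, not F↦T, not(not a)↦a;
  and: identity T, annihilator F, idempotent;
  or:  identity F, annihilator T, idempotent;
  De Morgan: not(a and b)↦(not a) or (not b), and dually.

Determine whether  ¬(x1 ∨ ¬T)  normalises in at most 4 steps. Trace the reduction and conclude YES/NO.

  start: ¬(x1 ∨ ¬T)
  step 1: ¬x1 ∧ ¬¬T
  step 2: ¬x1 ∧ T
  step 3: ¬x1

Answer: YES — reaches normal form ¬x1 in 3 ≤ 4 steps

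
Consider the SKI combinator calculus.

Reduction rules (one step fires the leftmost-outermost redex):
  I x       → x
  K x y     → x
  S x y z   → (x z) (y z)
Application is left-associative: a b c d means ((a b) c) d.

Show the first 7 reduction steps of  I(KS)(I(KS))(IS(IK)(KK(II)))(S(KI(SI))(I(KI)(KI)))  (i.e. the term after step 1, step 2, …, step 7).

  start: I(KS)(I(KS))(IS(IK)(KK(II)))(S(KI(SI))(I(KI)(KI)))
  [1] KS(I(KS))(IS(IK)(KK(II)))(S(KI(SI))(I(KI)(KI)))
  [2] S(IS(IK)(KK(II)))(S(KI(SI))(I(KI)(KI)))
  [3] S(S(IK)(KK(II)))(S(KI(SI))(I(KI)(KI)))
  [4] S(SK(KK(II)))(S(KI(SI))(I(KI)(KI)))
  [5] S(SKK)(S(KI(SI))(I(KI)(KI)))
  [6] S(SKK)(SI(I(KI)(KI)))
  [7] S(SKK)(SI(KI(KI)))

Answer: after 7 steps: S(SKK)(SI(KI(KI)))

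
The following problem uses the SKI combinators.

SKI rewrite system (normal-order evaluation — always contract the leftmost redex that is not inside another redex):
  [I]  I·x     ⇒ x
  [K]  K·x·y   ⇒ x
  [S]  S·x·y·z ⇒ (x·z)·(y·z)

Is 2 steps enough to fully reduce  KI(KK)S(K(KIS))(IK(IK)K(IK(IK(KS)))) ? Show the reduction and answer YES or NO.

  start: KI(KK)S(K(KIS))(IK(IK)K(IK(IK(KS))))
  →1  IS(K(KIS))(IK(IK)K(IK(IK(KS))))
  →2  S(K(KIS))(IK(IK)K(IK(IK(KS))))

Answer: NO — after 2 steps the term is S(K(KIS))(IK(IK)K(IK(IK(KS)))), not yet normal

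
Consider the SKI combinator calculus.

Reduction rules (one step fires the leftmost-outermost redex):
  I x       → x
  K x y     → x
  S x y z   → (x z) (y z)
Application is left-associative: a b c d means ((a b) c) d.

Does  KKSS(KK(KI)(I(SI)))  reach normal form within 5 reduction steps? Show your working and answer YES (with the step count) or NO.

Answer: YES — reaches normal form S in 2 ≤ 5 steps

Working:
  start: KKSS(KK(KI)(I(SI)))
  step 1: KS(KK(KI)(I(SI)))
  step 2: S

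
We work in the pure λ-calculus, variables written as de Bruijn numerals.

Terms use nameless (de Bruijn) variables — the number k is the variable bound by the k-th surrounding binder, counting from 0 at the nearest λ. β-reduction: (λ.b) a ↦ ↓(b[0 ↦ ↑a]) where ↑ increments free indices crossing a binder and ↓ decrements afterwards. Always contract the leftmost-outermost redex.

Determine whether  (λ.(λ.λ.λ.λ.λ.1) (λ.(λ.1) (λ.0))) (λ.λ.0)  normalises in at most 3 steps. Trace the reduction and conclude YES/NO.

  start: (λ.(λ.λ.λ.λ.λ.1) (λ.(λ.1) (λ.0))) (λ.λ.0)
  →1  (λ.λ.λ.λ.λ.1) (λ.(λ.1) (λ.0))
  →2  λ.λ.λ.λ.1

Answer: YES — reaches normal form λ.λ.λ.λ.1 in 2 ≤ 3 steps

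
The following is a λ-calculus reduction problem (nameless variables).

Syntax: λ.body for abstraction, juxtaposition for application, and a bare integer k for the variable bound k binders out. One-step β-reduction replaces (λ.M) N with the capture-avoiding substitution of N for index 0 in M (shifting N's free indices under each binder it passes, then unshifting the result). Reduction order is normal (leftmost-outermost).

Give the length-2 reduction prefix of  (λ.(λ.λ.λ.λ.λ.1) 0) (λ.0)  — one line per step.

  start: (λ.(λ.λ.λ.λ.λ.1) 0) (λ.0)
  →1  (λ.λ.λ.λ.λ.1) (λ.0)
  →2  λ.λ.λ.λ.1

Answer: after 2 steps: λ.λ.λ.λ.1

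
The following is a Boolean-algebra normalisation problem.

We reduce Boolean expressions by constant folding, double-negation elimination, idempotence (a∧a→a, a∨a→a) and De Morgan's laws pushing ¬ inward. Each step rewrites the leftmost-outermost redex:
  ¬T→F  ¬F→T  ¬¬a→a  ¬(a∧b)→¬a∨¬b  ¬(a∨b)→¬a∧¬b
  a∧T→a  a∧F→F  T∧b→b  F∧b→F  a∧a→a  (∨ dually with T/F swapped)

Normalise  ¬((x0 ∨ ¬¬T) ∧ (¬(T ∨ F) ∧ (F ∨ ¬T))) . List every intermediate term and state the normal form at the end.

Answer: normal form = T  (in 10 steps)

Working:
  start: ¬((x0 ∨ ¬¬T) ∧ (¬(T ∨ F) ∧ (F ∨ ¬T)))
  →1  ¬(x0 ∨ ¬¬T) ∨ ¬(¬(T ∨ F) ∧ (F ∨ ¬T))
  →2  (¬x0 ∧ ¬¬¬T) ∨ ¬(¬(T ∨ F) ∧ (F ∨ ¬T))
  →3  (¬x0 ∧ ¬T) ∨ ¬(¬(T ∨ F) ∧ (F ∨ ¬T))
  →4  (¬x0 ∧ F) ∨ ¬(¬(T ∨ F) ∧ (F ∨ ¬T))
  →5  F ∨ ¬(¬(T ∨ F) ∧ (F ∨ ¬T))
  →6  ¬(¬(T ∨ F) ∧ (F ∨ ¬T))
  →7  ¬¬(T ∨ F) ∨ ¬(F ∨ ¬T)
  →8  (T ∨ F) ∨ ¬(F ∨ ¬T)
  →9  T ∨ ¬(F ∨ ¬T)
  →10  T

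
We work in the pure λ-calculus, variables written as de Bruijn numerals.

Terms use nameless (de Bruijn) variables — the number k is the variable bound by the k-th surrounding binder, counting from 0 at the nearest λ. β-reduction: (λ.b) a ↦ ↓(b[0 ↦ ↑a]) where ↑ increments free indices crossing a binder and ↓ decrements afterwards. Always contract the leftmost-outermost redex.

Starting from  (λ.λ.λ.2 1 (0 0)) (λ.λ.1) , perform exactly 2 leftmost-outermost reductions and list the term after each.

  start: (λ.λ.λ.2 1 (0 0)) (λ.λ.1)
  →1  λ.λ.(λ.λ.1) 1 (0 0)
  →2  λ.λ.(λ.2) (0 0)

Answer: after 2 steps: λ.λ.(λ.2) (0 0)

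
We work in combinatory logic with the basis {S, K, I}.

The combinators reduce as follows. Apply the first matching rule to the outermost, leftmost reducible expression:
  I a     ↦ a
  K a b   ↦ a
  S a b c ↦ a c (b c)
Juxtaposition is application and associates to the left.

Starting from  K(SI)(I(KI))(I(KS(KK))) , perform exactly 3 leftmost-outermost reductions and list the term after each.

Answer: after 3 steps: SIS

Derivation:
  start: K(SI)(I(KI))(I(KS(KK)))
  [1] SI(I(KS(KK)))
  [2] SI(KS(KK))
  [3] SIS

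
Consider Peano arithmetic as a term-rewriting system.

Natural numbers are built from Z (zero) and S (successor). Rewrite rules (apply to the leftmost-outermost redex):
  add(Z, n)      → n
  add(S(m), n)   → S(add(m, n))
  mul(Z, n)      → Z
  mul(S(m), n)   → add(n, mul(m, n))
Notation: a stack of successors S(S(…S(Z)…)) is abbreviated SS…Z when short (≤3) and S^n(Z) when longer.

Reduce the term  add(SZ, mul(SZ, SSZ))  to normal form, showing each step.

  start: add(SZ, mul(SZ, SSZ))
  →1  S(add(Z, mul(SZ, SSZ)))
  →2  S(mul(SZ, SSZ))
  →3  S(add(SSZ, mul(Z, SSZ)))
  →4  S(S(add(SZ, mul(Z, SSZ))))
  →5  S(S(S(add(Z, mul(Z, SSZ)))))
  →6  S(S(S(mul(Z, SSZ))))
  →7  SSSZ

Answer: normal form = SSSZ  (in 7 steps)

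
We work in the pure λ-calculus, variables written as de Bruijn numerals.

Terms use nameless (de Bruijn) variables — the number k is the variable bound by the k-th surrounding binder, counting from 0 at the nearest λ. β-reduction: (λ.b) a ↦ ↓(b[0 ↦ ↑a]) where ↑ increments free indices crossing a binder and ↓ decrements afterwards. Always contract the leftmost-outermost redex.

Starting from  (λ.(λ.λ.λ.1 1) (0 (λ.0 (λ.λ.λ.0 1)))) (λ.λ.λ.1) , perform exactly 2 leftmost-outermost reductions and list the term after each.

  start: (λ.(λ.λ.λ.1 1) (0 (λ.0 (λ.λ.λ.0 1)))) (λ.λ.λ.1)
  [1] (λ.λ.λ.1 1) ((λ.λ.λ.1) (λ.0 (λ.λ.λ.0 1)))
  [2] λ.λ.1 1

Answer: after 2 steps: λ.λ.1 1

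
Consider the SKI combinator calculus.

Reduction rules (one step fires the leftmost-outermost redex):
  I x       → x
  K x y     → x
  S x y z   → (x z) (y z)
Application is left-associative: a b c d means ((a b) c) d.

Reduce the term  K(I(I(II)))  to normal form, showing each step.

Answer: normal form = KI  (in 3 steps)

Reduction:
  start: K(I(I(II)))
  [1] K(I(II))
  [2] K(II)
  [3] KI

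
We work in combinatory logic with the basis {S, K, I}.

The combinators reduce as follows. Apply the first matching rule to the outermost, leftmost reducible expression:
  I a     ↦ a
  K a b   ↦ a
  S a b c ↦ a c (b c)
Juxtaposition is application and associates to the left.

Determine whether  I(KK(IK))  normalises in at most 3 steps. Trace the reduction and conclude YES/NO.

Answer: YES — reaches normal form K in 2 ≤ 3 steps

Reduction:
  start: I(KK(IK))
  →1  KK(IK)
  →2  K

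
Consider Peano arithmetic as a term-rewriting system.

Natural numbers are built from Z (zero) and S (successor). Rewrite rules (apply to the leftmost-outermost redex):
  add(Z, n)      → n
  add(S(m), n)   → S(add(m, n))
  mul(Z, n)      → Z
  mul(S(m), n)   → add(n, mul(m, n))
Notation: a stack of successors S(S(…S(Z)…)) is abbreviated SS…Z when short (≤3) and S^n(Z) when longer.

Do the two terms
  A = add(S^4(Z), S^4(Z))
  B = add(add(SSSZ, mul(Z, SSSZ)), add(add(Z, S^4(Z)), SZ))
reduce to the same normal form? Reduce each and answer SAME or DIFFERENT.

Term A:
  start: add(S^4(Z), S^4(Z))
  [1] S(add(SSSZ, S^4(Z)))
  [2] S(S(add(SSZ, S^4(Z))))
  [3] S(S(S(add(SZ, S^4(Z)))))
  [4] S(S(S(S(add(Z, S^4(Z))))))
  [5] S^8(Z)

Term B:
  start: add(add(SSSZ, mul(Z, SSSZ)), add(add(Z, S^4(Z)), SZ))
  [1] add(S(add(SSZ, mul(Z, SSSZ))), add(add(Z, S^4(Z)), SZ))
  [2] S(add(add(SSZ, mul(Z, SSSZ)), add(add(Z, S^4(Z)), SZ)))
  [3] S(add(S(add(SZ, mul(Z, SSSZ))), add(add(Z, S^4(Z)), SZ)))
  [4] S(S(add(add(SZ, mul(Z, SSSZ)), add(add(Z, S^4(Z)), SZ))))
  [5] S(S(add(S(add(Z, mul(Z, SSSZ))), add(add(Z, S^4(Z)), SZ))))
  [6] S(S(S(add(add(Z, mul(Z, SSSZ)), add(add(Z, S^4(Z)), SZ)))))
  [7] S(S(S(add(mul(Z, SSSZ), add(add(Z, S^4(Z)), SZ)))))
  [8] S(S(S(add(Z, add(add(Z, S^4(Z)), SZ)))))
  [9] S(S(S(add(add(Z, S^4(Z)), SZ))))
  [10] S(S(S(add(S^4(Z), SZ))))
  [11] S(S(S(S(add(SSSZ, SZ)))))
  [12] S(S(S(S(S(add(SSZ, SZ))))))
  [13] S(S(S(S(S(S(add(SZ, SZ)))))))
  [14] S(S(S(S(S(S(S(add(Z, SZ))))))))
  [15] S^8(Z)

Answer: SAME — A ⇓ S^8(Z), B ⇓ S^8(Z)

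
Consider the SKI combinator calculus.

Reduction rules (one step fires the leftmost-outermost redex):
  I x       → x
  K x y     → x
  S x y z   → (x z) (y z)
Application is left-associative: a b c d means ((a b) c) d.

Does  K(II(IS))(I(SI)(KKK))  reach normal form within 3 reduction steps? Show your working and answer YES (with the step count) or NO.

Answer: NO — after 3 steps the term is IS, not yet normal

Reduction:
  start: K(II(IS))(I(SI)(KKK))
  [1] II(IS)
  [2] I(IS)
  [3] IS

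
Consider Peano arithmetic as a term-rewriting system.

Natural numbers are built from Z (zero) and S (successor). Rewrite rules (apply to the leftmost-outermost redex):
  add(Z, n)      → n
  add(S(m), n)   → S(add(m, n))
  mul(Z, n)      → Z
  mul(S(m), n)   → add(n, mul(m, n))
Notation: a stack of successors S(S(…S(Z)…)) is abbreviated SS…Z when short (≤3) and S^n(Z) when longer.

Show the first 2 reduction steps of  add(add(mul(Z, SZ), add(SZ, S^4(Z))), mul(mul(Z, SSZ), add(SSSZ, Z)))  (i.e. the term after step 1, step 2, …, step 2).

Answer: after 2 steps: add(add(SZ, S^4(Z)), mul(mul(Z, SSZ), add(SSSZ, Z)))

Derivation:
  start: add(add(mul(Z, SZ), add(SZ, S^4(Z))), mul(mul(Z, SSZ), add(SSSZ, Z)))
  →1  add(add(Z, add(SZ, S^4(Z))), mul(mul(Z, SSZ), add(SSSZ, Z)))
  →2  add(add(SZ, S^4(Z)), mul(mul(Z, SSZ), add(SSSZ, Z)))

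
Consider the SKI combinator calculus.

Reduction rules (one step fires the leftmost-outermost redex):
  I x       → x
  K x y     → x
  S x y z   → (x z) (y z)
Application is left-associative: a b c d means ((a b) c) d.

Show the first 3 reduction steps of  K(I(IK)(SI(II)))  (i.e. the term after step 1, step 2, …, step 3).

  start: K(I(IK)(SI(II)))
  →1  K(IK(SI(II)))
  →2  K(K(SI(II)))
  →3  K(K(SII))

Answer: after 3 steps: K(K(SII))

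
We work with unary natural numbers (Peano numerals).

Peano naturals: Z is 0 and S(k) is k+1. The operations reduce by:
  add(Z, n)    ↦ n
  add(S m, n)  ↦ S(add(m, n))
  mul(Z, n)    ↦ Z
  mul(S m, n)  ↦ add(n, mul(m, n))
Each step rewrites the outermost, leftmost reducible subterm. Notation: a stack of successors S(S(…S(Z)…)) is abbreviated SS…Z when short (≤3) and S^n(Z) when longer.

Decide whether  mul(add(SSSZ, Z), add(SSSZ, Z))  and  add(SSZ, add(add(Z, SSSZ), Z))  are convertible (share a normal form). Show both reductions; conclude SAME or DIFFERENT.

Answer: DIFFERENT — A ⇓ S^9(Z), B ⇓ S^5(Z)

Derivation:
Term A:
  start: mul(add(SSSZ, Z), add(SSSZ, Z))
  [1] mul(S(add(SSZ, Z)), add(SSSZ, Z))
  [2] add(add(SSSZ, Z), mul(add(SSZ, Z), add(SSSZ, Z)))
  [3] add(S(add(SSZ, Z)), mul(add(SSZ, Z), add(SSSZ, Z)))
  [4] S(add(add(SSZ, Z), mul(add(SSZ, Z), add(SSSZ, Z))))
  [5] S(add(S(add(SZ, Z)), mul(add(SSZ, Z), add(SSSZ, Z))))
  [6] S(S(add(add(SZ, Z), mul(add(SSZ, Z), add(SSSZ, Z)))))
  [7] S(S(add(S(add(Z, Z)), mul(add(SSZ, Z), add(SSSZ, Z)))))
  [8] S(S(S(add(add(Z, Z), mul(add(SSZ, Z), add(SSSZ, Z))))))
  [9] S(S(S(add(Z, mul(add(SSZ, Z), add(SSSZ, Z))))))
  [10] S(S(S(mul(add(SSZ, Z), add(SSSZ, Z)))))
  [11] S(S(S(mul(S(add(SZ, Z)), add(SSSZ, Z)))))
  [12] S(S(S(add(add(SSSZ, Z), mul(add(SZ, Z), add(SSSZ, Z))))))
  [13] S(S(S(add(S(add(SSZ, Z)), mul(add(SZ, Z), add(SSSZ, Z))))))
  [14] S(S(S(S(add(add(SSZ, Z), mul(add(SZ, Z), add(SSSZ, Z)))))))
  [15] S(S(S(S(add(S(add(SZ, Z)), mul(add(SZ, Z), add(SSSZ, Z)))))))
  [16] S(S(S(S(S(add(add(SZ, Z), mul(add(SZ, Z), add(SSSZ, Z))))))))
  [17] S(S(S(S(S(add(S(add(Z, Z)), mul(add(SZ, Z), add(SSSZ, Z))))))))
  [18] S(S(S(S(S(S(add(add(Z, Z), mul(add(SZ, Z), add(SSSZ, Z)))))))))
  [19] S(S(S(S(S(S(add(Z, mul(add(SZ, Z), add(SSSZ, Z)))))))))
  [20] S(S(S(S(S(S(mul(add(SZ, Z), add(SSSZ, Z))))))))
  [21] S(S(S(S(S(S(mul(S(add(Z, Z)), add(SSSZ, Z))))))))
  [22] S(S(S(S(S(S(add(add(SSSZ, Z), mul(add(Z, Z), add(SSSZ, Z)))))))))
  [23] S(S(S(S(S(S(add(S(add(SSZ, Z)), mul(add(Z, Z), add(SSSZ, Z)))))))))
  [24] S(S(S(S(S(S(S(add(add(SSZ, Z), mul(add(Z, Z), add(SSSZ, Z))))))))))
  [25] S(S(S(S(S(S(S(add(S(add(SZ, Z)), mul(add(Z, Z), add(SSSZ, Z))))))))))
  [26] S(S(S(S(S(S(S(S(add(add(SZ, Z), mul(add(Z, Z), add(SSSZ, Z)))))))))))
  [27] S(S(S(S(S(S(S(S(add(S(add(Z, Z)), mul(add(Z, Z), add(SSSZ, Z)))))))))))
  [28] S(S(S(S(S(S(S(S(S(add(add(Z, Z), mul(add(Z, Z), add(SSSZ, Z))))))))))))
  [29] S(S(S(S(S(S(S(S(S(add(Z, mul(add(Z, Z), add(SSSZ, Z))))))))))))
  [30] S(S(S(S(S(S(S(S(S(mul(add(Z, Z), add(SSSZ, Z)))))))))))
  [31] S(S(S(S(S(S(S(S(S(mul(Z, add(SSSZ, Z)))))))))))
  [32] S^9(Z)

Term B:
  start: add(SSZ, add(add(Z, SSSZ), Z))
  [1] S(add(SZ, add(add(Z, SSSZ), Z)))
  [2] S(S(add(Z, add(add(Z, SSSZ), Z))))
  [3] S(S(add(add(Z, SSSZ), Z)))
  [4] S(S(add(SSSZ, Z)))
  [5] S(S(S(add(SSZ, Z))))
  [6] S(S(S(S(add(SZ, Z)))))
  [7] S(S(S(S(S(add(Z, Z))))))
  [8] S^5(Z)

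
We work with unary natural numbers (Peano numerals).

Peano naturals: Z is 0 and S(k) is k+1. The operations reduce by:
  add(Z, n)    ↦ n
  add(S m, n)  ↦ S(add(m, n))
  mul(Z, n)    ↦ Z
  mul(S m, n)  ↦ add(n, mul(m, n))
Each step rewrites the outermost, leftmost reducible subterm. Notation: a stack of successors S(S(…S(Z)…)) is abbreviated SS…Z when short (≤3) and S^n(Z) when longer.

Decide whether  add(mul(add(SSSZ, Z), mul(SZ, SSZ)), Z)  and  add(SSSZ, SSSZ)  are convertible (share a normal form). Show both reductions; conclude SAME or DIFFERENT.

Answer: SAME — A ⇓ S^6(Z), B ⇓ S^6(Z)

Working:
Term A:
  start: add(mul(add(SSSZ, Z), mul(SZ, SSZ)), Z)
  →1  add(mul(S(add(SSZ, Z)), mul(SZ, SSZ)), Z)
  →2  add(add(mul(SZ, SSZ), mul(add(SSZ, Z), mul(SZ, SSZ))), Z)
  →3  add(add(add(SSZ, mul(Z, SSZ)), mul(add(SSZ, Z), mul(SZ, SSZ))), Z)
  →4  add(add(S(add(SZ, mul(Z, SSZ))), mul(add(SSZ, Z), mul(SZ, SSZ))), Z)
  →5  add(S(add(add(SZ, mul(Z, SSZ)), mul(add(SSZ, Z), mul(SZ, SSZ)))), Z)
  →6  S(add(add(add(SZ, mul(Z, SSZ)), mul(add(SSZ, Z), mul(SZ, SSZ))), Z))
  →7  S(add(add(S(add(Z, mul(Z, SSZ))), mul(add(SSZ, Z), mul(SZ, SSZ))), Z))
  →8  S(add(S(add(add(Z, mul(Z, SSZ)), mul(add(SSZ, Z), mul(SZ, SSZ)))), Z))
  →9  S(S(add(add(add(Z, mul(Z, SSZ)), mul(add(SSZ, Z), mul(SZ, SSZ))), Z)))
  →10  S(S(add(add(mul(Z, SSZ), mul(add(SSZ, Z), mul(SZ, SSZ))), Z)))
  →11  S(S(add(add(Z, mul(add(SSZ, Z), mul(SZ, SSZ))), Z)))
  →12  S(S(add(mul(add(SSZ, Z), mul(SZ, SSZ)), Z)))
  →13  S(S(add(mul(S(add(SZ, Z)), mul(SZ, SSZ)), Z)))
  →14  S(S(add(add(mul(SZ, SSZ), mul(add(SZ, Z), mul(SZ, SSZ))), Z)))
  →15  S(S(add(add(add(SSZ, mul(Z, SSZ)), mul(add(SZ, Z), mul(SZ, SSZ))), Z)))
  →16  S(S(add(add(S(add(SZ, mul(Z, SSZ))), mul(add(SZ, Z), mul(SZ, SSZ))), Z)))
  →17  S(S(add(S(add(add(SZ, mul(Z, SSZ)), mul(add(SZ, Z), mul(SZ, SSZ)))), Z)))
  →18  S(S(S(add(add(add(SZ, mul(Z, SSZ)), mul(add(SZ, Z), mul(SZ, SSZ))), Z))))
  →19  S(S(S(add(add(S(add(Z, mul(Z, SSZ))), mul(add(SZ, Z), mul(SZ, SSZ))), Z))))
  →20  S(S(S(add(S(add(add(Z, mul(Z, SSZ)), mul(add(SZ, Z), mul(SZ, SSZ)))), Z))))
  →21  S(S(S(S(add(add(add(Z, mul(Z, SSZ)), mul(add(SZ, Z), mul(SZ, SSZ))), Z)))))
  →22  S(S(S(S(add(add(mul(Z, SSZ), mul(add(SZ, Z), mul(SZ, SSZ))), Z)))))
  →23  S(S(S(S(add(add(Z, mul(add(SZ, Z), mul(SZ, SSZ))), Z)))))
  →24  S(S(S(S(add(mul(add(SZ, Z), mul(SZ, SSZ)), Z)))))
  →25  S(S(S(S(add(mul(S(add(Z, Z)), mul(SZ, SSZ)), Z)))))
  →26  S(S(S(S(add(add(mul(SZ, SSZ), mul(add(Z, Z), mul(SZ, SSZ))), Z)))))
  →27  S(S(S(S(add(add(add(SSZ, mul(Z, SSZ)), mul(add(Z, Z), mul(SZ, SSZ))), Z)))))
  →28  S(S(S(S(add(add(S(add(SZ, mul(Z, SSZ))), mul(add(Z, Z), mul(SZ, SSZ))), Z)))))
  →29  S(S(S(S(add(S(add(add(SZ, mul(Z, SSZ)), mul(add(Z, Z), mul(SZ, SSZ)))), Z)))))
  →30  S(S(S(S(S(add(add(add(SZ, mul(Z, SSZ)), mul(add(Z, Z), mul(SZ, SSZ))), Z))))))
  →31  S(S(S(S(S(add(add(S(add(Z, mul(Z, SSZ))), mul(add(Z, Z), mul(SZ, SSZ))), Z))))))
  →32  S(S(S(S(S(add(S(add(add(Z, mul(Z, SSZ)), mul(add(Z, Z), mul(SZ, SSZ)))), Z))))))
  →33  S(S(S(S(S(S(add(add(add(Z, mul(Z, SSZ)), mul(add(Z, Z), mul(SZ, SSZ))), Z)))))))
  →34  S(S(S(S(S(S(add(add(mul(Z, SSZ), mul(add(Z, Z), mul(SZ, SSZ))), Z)))))))
  →35  S(S(S(S(S(S(add(add(Z, mul(add(Z, Z), mul(SZ, SSZ))), Z)))))))
  →36  S(S(S(S(S(S(add(mul(add(Z, Z), mul(SZ, SSZ)), Z)))))))
  →37  S(S(S(S(S(S(add(mul(Z, mul(SZ, SSZ)), Z)))))))
  →38  S(S(S(S(S(S(add(Z, Z)))))))
  →39  S^6(Z)

Term B:
  start: add(SSSZ, SSSZ)
  →1  S(add(SSZ, SSSZ))
  →2  S(S(add(SZ, SSSZ)))
  →3  S(S(S(add(Z, SSSZ))))
  →4  S^6(Z)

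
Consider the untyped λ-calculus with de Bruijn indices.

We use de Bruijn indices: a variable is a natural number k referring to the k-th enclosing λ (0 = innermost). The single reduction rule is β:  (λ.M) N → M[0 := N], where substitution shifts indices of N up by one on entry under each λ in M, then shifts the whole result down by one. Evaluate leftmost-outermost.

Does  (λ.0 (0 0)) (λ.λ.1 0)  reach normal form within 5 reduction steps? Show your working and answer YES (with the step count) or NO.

  start: (λ.0 (0 0)) (λ.λ.1 0)
  [1] (λ.λ.1 0) ((λ.λ.1 0) (λ.λ.1 0))
  [2] λ.(λ.λ.1 0) (λ.λ.1 0) 0
  [3] λ.(λ.(λ.λ.1 0) 0) 0
  [4] λ.(λ.λ.1 0) 0
  [5] λ.λ.1 0

Answer: YES — reaches normal form λ.λ.1 0 in 5 ≤ 5 steps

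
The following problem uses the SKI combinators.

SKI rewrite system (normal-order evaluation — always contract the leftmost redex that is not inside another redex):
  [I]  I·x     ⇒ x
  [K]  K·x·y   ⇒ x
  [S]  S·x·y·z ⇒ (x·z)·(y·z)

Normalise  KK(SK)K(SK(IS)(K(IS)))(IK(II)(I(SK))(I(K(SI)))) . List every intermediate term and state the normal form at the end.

Answer: normal form = K(K(SI))  (in 7 steps)

Working:
  start: KK(SK)K(SK(IS)(K(IS)))(IK(II)(I(SK))(I(K(SI))))
  step 1: KK(SK(IS)(K(IS)))(IK(II)(I(SK))(I(K(SI))))
  step 2: K(IK(II)(I(SK))(I(K(SI))))
  step 3: K(K(II)(I(SK))(I(K(SI))))
  step 4: K(II(I(K(SI))))
  step 5: K(I(I(K(SI))))
  step 6: K(I(K(SI)))
  step 7: K(K(SI))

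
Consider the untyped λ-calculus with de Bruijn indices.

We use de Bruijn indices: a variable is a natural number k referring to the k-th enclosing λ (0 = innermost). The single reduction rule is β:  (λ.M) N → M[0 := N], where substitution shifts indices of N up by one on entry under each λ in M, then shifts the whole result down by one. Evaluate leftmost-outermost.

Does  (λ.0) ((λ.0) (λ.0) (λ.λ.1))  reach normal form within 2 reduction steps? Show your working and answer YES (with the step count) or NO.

Answer: NO — after 2 steps the term is (λ.0) (λ.λ.1), not yet normal

Reduction:
  start: (λ.0) ((λ.0) (λ.0) (λ.λ.1))
  [1] (λ.0) (λ.0) (λ.λ.1)
  [2] (λ.0) (λ.λ.1)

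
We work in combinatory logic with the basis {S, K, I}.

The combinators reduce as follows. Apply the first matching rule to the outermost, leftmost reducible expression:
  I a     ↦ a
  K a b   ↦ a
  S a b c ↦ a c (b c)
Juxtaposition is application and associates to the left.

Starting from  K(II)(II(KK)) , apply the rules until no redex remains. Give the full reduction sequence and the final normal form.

  start: K(II)(II(KK))
  →1  II
  →2  I

Answer: normal form = I  (in 2 steps)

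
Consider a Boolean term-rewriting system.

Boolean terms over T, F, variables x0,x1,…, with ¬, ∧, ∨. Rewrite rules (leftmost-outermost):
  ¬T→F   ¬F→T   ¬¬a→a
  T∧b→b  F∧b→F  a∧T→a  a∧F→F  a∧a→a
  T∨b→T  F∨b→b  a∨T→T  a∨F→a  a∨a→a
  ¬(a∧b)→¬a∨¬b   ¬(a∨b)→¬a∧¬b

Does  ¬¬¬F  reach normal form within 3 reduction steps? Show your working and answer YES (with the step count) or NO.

  start: ¬¬¬F
  →1  ¬F
  →2  T

Answer: YES — reaches normal form T in 2 ≤ 3 steps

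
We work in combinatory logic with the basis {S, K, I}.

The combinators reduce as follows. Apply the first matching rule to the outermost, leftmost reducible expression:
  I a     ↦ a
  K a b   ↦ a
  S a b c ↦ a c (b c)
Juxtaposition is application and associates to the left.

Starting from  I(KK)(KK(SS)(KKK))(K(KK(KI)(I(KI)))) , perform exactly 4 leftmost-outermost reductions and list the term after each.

  start: I(KK)(KK(SS)(KKK))(K(KK(KI)(I(KI))))
  step 1: KK(KK(SS)(KKK))(K(KK(KI)(I(KI))))
  step 2: K(K(KK(KI)(I(KI))))
  step 3: K(K(K(I(KI))))
  step 4: K(K(K(KI)))

Answer: after 4 steps: K(K(K(KI)))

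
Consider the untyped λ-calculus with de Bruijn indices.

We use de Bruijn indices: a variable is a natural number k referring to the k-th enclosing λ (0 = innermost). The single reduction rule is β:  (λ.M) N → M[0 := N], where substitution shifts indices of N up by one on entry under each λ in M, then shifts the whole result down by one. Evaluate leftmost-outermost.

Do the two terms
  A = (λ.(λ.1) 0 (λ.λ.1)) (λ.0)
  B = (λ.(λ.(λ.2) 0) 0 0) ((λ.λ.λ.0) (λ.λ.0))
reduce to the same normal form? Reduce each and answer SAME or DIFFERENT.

Answer: DIFFERENT — A ⇓ λ.λ.1, B ⇓ λ.0

Reduction:
Term A:
  start: (λ.(λ.1) 0 (λ.λ.1)) (λ.0)
  step 1: (λ.λ.0) (λ.0) (λ.λ.1)
  step 2: (λ.0) (λ.λ.1)
  step 3: λ.λ.1

Term B:
  start: (λ.(λ.(λ.2) 0) 0 0) ((λ.λ.λ.0) (λ.λ.0))
  step 1: (λ.(λ.(λ.λ.λ.0) (λ.λ.0)) 0) ((λ.λ.λ.0) (λ.λ.0)) ((λ.λ.λ.0) (λ.λ.0))
  step 2: (λ.(λ.λ.λ.0) (λ.λ.0)) ((λ.λ.λ.0) (λ.λ.0)) ((λ.λ.λ.0) (λ.λ.0))
  step 3: (λ.λ.λ.0) (λ.λ.0) ((λ.λ.λ.0) (λ.λ.0))
  step 4: (λ.λ.0) ((λ.λ.λ.0) (λ.λ.0))
  step 5: λ.0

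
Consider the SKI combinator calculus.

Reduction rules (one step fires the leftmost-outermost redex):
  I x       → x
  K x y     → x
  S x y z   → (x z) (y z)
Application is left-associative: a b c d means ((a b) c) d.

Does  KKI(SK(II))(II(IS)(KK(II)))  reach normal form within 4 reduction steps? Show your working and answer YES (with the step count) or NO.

Answer: YES — reaches normal form SKI in 3 ≤ 4 steps

Working:
  start: KKI(SK(II))(II(IS)(KK(II)))
  step 1: K(SK(II))(II(IS)(KK(II)))
  step 2: SK(II)
  step 3: SKI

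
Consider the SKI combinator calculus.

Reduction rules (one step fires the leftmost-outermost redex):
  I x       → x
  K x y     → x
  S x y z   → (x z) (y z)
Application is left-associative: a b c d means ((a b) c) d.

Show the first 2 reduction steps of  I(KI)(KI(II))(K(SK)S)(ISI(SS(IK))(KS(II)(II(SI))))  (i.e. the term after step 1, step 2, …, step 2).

  start: I(KI)(KI(II))(K(SK)S)(ISI(SS(IK))(KS(II)(II(SI))))
  [1] KI(KI(II))(K(SK)S)(ISI(SS(IK))(KS(II)(II(SI))))
  [2] I(K(SK)S)(ISI(SS(IK))(KS(II)(II(SI))))

Answer: after 2 steps: I(K(SK)S)(ISI(SS(IK))(KS(II)(II(SI))))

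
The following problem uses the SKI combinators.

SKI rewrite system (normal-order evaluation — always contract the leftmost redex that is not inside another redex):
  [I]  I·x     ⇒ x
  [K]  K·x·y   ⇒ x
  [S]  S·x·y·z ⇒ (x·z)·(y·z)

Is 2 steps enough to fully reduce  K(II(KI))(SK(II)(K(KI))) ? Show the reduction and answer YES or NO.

Answer: NO — after 2 steps the term is I(KI), not yet normal

Reduction:
  start: K(II(KI))(SK(II)(K(KI)))
  →1  II(KI)
  →2  I(KI)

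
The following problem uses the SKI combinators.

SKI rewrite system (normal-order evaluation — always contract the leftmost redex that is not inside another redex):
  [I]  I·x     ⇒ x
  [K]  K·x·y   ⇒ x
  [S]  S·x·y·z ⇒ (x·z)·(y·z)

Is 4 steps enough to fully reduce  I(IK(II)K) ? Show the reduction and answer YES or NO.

Answer: YES — reaches normal form I in 4 ≤ 4 steps

Working:
  start: I(IK(II)K)
  →1  IK(II)K
  →2  K(II)K
  →3  II
  →4  I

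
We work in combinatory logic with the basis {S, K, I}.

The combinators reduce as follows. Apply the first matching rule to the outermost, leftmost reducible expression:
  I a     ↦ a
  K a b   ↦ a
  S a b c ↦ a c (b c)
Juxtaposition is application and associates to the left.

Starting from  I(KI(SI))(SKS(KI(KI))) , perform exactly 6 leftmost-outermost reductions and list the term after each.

  start: I(KI(SI))(SKS(KI(KI)))
  step 1: KI(SI)(SKS(KI(KI)))
  step 2: I(SKS(KI(KI)))
  step 3: SKS(KI(KI))
  step 4: K(KI(KI))(S(KI(KI)))
  step 5: KI(KI)
  step 6: I

Answer: after 6 steps: I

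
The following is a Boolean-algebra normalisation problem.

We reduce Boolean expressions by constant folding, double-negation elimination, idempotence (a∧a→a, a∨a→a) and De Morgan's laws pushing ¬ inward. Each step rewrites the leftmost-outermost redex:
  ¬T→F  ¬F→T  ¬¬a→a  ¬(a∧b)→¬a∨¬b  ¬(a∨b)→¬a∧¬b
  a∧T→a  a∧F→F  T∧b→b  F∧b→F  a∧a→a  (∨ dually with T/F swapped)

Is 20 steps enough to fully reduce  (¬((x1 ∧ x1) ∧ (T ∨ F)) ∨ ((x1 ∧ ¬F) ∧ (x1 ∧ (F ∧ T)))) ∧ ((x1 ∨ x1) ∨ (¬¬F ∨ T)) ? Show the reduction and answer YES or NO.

  start: (¬((x1 ∧ x1) ∧ (T ∨ F)) ∨ ((x1 ∧ ¬F) ∧ (x1 ∧ (F ∧ T)))) ∧ ((x1 ∨ x1) ∨ (¬¬F ∨ T))
  →1  ((¬(x1 ∧ x1) ∨ ¬(T ∨ F)) ∨ ((x1 ∧ ¬F) ∧ (x1 ∧ (F ∧ T)))) ∧ ((x1 ∨ x1) ∨ (¬¬F ∨ T))
  →2  (((¬x1 ∨ ¬x1) ∨ ¬(T ∨ F)) ∨ ((x1 ∧ ¬F) ∧ (x1 ∧ (F ∧ T)))) ∧ ((x1 ∨ x1) ∨ (¬¬F ∨ T))
  →3  ((¬x1 ∨ ¬(T ∨ F)) ∨ ((x1 ∧ ¬F) ∧ (x1 ∧ (F ∧ T)))) ∧ ((x1 ∨ x1) ∨ (¬¬F ∨ T))
  →4  ((¬x1 ∨ (¬T ∧ ¬F)) ∨ ((x1 ∧ ¬F) ∧ (x1 ∧ (F ∧ T)))) ∧ ((x1 ∨ x1) ∨ (¬¬F ∨ T))
  →5  ((¬x1 ∨ (F ∧ ¬F)) ∨ ((x1 ∧ ¬F) ∧ (x1 ∧ (F ∧ T)))) ∧ ((x1 ∨ x1) ∨ (¬¬F ∨ T))
  →6  ((¬x1 ∨ F) ∨ ((x1 ∧ ¬F) ∧ (x1 ∧ (F ∧ T)))) ∧ ((x1 ∨ x1) ∨ (¬¬F ∨ T))
  →7  (¬x1 ∨ ((x1 ∧ ¬F) ∧ (x1 ∧ (F ∧ T)))) ∧ ((x1 ∨ x1) ∨ (¬¬F ∨ T))
  →8  (¬x1 ∨ ((x1 ∧ T) ∧ (x1 ∧ (F ∧ T)))) ∧ ((x1 ∨ x1) ∨ (¬¬F ∨ T))
  →9  (¬x1 ∨ (x1 ∧ (x1 ∧ (F ∧ T)))) ∧ ((x1 ∨ x1) ∨ (¬¬F ∨ T))
  →10  (¬x1 ∨ (x1 ∧ (x1 ∧ F))) ∧ ((x1 ∨ x1) ∨ (¬¬F ∨ T))
  →11  (¬x1 ∨ (x1 ∧ F)) ∧ ((x1 ∨ x1) ∨ (¬¬F ∨ T))
  →12  (¬x1 ∨ F) ∧ ((x1 ∨ x1) ∨ (¬¬F ∨ T))
  →13  ¬x1 ∧ ((x1 ∨ x1) ∨ (¬¬F ∨ T))
  →14  ¬x1 ∧ (x1 ∨ (¬¬F ∨ T))
  →15  ¬x1 ∧ (x1 ∨ T)
  →16  ¬x1 ∧ T
  →17  ¬x1

Answer: YES — reaches normal form ¬x1 in 17 ≤ 20 steps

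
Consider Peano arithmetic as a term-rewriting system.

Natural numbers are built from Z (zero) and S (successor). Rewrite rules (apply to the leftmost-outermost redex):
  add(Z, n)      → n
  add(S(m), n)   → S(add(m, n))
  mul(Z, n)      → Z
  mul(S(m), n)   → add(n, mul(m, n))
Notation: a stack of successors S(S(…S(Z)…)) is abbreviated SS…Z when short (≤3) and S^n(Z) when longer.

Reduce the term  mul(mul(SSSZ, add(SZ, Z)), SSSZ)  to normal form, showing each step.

Answer: normal form = S^9(Z)  (in 32 steps)

Reduction:
  start: mul(mul(SSSZ, add(SZ, Z)), SSSZ)
  step 1: mul(add(add(SZ, Z), mul(SSZ, add(SZ, Z))), SSSZ)
  step 2: mul(add(S(add(Z, Z)), mul(SSZ, add(SZ, Z))), SSSZ)
  step 3: mul(S(add(add(Z, Z), mul(SSZ, add(SZ, Z)))), SSSZ)
  step 4: add(SSSZ, mul(add(add(Z, Z), mul(SSZ, add(SZ, Z))), SSSZ))
  step 5: S(add(SSZ, mul(add(add(Z, Z), mul(SSZ, add(SZ, Z))), SSSZ)))
  step 6: S(S(add(SZ, mul(add(add(Z, Z), mul(SSZ, add(SZ, Z))), SSSZ))))
  step 7: S(S(S(add(Z, mul(add(add(Z, Z), mul(SSZ, add(SZ, Z))), SSSZ)))))
  step 8: S(S(S(mul(add(add(Z, Z), mul(SSZ, add(SZ, Z))), SSSZ))))
  step 9: S(S(S(mul(add(Z, mul(SSZ, add(SZ, Z))), SSSZ))))
  step 10: S(S(S(mul(mul(SSZ, add(SZ, Z)), SSSZ))))
  step 11: S(S(S(mul(add(add(SZ, Z), mul(SZ, add(SZ, Z))), SSSZ))))
  step 12: S(S(S(mul(add(S(add(Z, Z)), mul(SZ, add(SZ, Z))), SSSZ))))
  step 13: S(S(S(mul(S(add(add(Z, Z), mul(SZ, add(SZ, Z)))), SSSZ))))
  step 14: S(S(S(add(SSSZ, mul(add(add(Z, Z), mul(SZ, add(SZ, Z))), SSSZ)))))
  step 15: S(S(S(S(add(SSZ, mul(add(add(Z, Z), mul(SZ, add(SZ, Z))), SSSZ))))))
  step 16: S(S(S(S(S(add(SZ, mul(add(add(Z, Z), mul(SZ, add(SZ, Z))), SSSZ)))))))
  step 17: S(S(S(S(S(S(add(Z, mul(add(add(Z, Z), mul(SZ, add(SZ, Z))), SSSZ))))))))
  step 18: S(S(S(S(S(S(mul(add(add(Z, Z), mul(SZ, add(SZ, Z))), SSSZ)))))))
  step 19: S(S(S(S(S(S(mul(add(Z, mul(SZ, add(SZ, Z))), SSSZ)))))))
  step 20: S(S(S(S(S(S(mul(mul(SZ, add(SZ, Z)), SSSZ)))))))
  step 21: S(S(S(S(S(S(mul(add(add(SZ, Z), mul(Z, add(SZ, Z))), SSSZ)))))))
  step 22: S(S(S(S(S(S(mul(add(S(add(Z, Z)), mul(Z, add(SZ, Z))), SSSZ)))))))
  step 23: S(S(S(S(S(S(mul(S(add(add(Z, Z), mul(Z, add(SZ, Z)))), SSSZ)))))))
  step 24: S(S(S(S(S(S(add(SSSZ, mul(add(add(Z, Z), mul(Z, add(SZ, Z))), SSSZ))))))))
  step 25: S(S(S(S(S(S(S(add(SSZ, mul(add(add(Z, Z), mul(Z, add(SZ, Z))), SSSZ)))))))))
  step 26: S(S(S(S(S(S(S(S(add(SZ, mul(add(add(Z, Z), mul(Z, add(SZ, Z))), SSSZ))))))))))
  step 27: S(S(S(S(S(S(S(S(S(add(Z, mul(add(add(Z, Z), mul(Z, add(SZ, Z))), SSSZ)))))))))))
  step 28: S(S(S(S(S(S(S(S(S(mul(add(add(Z, Z), mul(Z, add(SZ, Z))), SSSZ))))))))))
  step 29: S(S(S(S(S(S(S(S(S(mul(add(Z, mul(Z, add(SZ, Z))), SSSZ))))))))))
  step 30: S(S(S(S(S(S(S(S(S(mul(mul(Z, add(SZ, Z)), SSSZ))))))))))
  step 31: S(S(S(S(S(S(S(S(S(mul(Z, SSSZ))))))))))
  step 32: S^9(Z)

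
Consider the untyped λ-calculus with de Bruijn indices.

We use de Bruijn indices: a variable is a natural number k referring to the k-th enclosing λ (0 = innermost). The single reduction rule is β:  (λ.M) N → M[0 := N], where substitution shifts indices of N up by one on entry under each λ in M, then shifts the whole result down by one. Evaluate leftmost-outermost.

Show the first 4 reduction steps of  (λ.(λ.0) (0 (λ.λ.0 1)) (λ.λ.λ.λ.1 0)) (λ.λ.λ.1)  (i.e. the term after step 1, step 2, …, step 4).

Answer: after 4 steps: λ.λ.λ.λ.λ.1 0

Reduction:
  start: (λ.(λ.0) (0 (λ.λ.0 1)) (λ.λ.λ.λ.1 0)) (λ.λ.λ.1)
  [1] (λ.0) ((λ.λ.λ.1) (λ.λ.0 1)) (λ.λ.λ.λ.1 0)
  [2] (λ.λ.λ.1) (λ.λ.0 1) (λ.λ.λ.λ.1 0)
  [3] (λ.λ.1) (λ.λ.λ.λ.1 0)
  [4] λ.λ.λ.λ.λ.1 0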